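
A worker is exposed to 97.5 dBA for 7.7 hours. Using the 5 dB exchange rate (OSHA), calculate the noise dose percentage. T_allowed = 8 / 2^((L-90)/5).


Given values:
  L = 97.5 dBA, T = 7.7 hours
Formula: T_allowed = 8 / 2^((L - 90) / 5)
Compute exponent: (97.5 - 90) / 5 = 1.5
Compute 2^(1.5) = 2.828427
T_allowed = 8 / 2.828427 = 2.828427 hours
Dose = (T / T_allowed) * 100
Dose = (7.7 / 2.828427) * 100 = 272.24

272.24 %


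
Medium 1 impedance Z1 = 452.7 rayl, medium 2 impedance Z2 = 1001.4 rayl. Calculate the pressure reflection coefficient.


Given values:
  Z1 = 452.7 rayl, Z2 = 1001.4 rayl
Formula: R = (Z2 - Z1) / (Z2 + Z1)
Numerator: Z2 - Z1 = 1001.4 - 452.7 = 548.7
Denominator: Z2 + Z1 = 1001.4 + 452.7 = 1454.1
R = 548.7 / 1454.1 = 0.3773

0.3773


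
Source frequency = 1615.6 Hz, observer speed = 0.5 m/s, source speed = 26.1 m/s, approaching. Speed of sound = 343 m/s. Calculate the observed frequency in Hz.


Given values:
  f_s = 1615.6 Hz, v_o = 0.5 m/s, v_s = 26.1 m/s
  Direction: approaching
Formula: f_o = f_s * (c + v_o) / (c - v_s)
Numerator: c + v_o = 343 + 0.5 = 343.5
Denominator: c - v_s = 343 - 26.1 = 316.9
f_o = 1615.6 * 343.5 / 316.9 = 1751.21

1751.21 Hz


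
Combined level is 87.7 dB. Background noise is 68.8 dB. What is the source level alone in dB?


Given values:
  L_total = 87.7 dB, L_bg = 68.8 dB
Formula: L_source = 10 * log10(10^(L_total/10) - 10^(L_bg/10))
Convert to linear:
  10^(87.7/10) = 588843655.3556
  10^(68.8/10) = 7585775.7503
Difference: 588843655.3556 - 7585775.7503 = 581257879.6053
L_source = 10 * log10(581257879.6053) = 87.64

87.64 dB


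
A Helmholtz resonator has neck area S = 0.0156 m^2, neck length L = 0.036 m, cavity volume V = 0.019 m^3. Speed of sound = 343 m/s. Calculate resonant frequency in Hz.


Given values:
  S = 0.0156 m^2, L = 0.036 m, V = 0.019 m^3, c = 343 m/s
Formula: f = (c / (2*pi)) * sqrt(S / (V * L))
Compute V * L = 0.019 * 0.036 = 0.000684
Compute S / (V * L) = 0.0156 / 0.000684 = 22.807
Compute sqrt(22.807) = 4.775667
Compute c / (2*pi) = 343 / 6.283185 = 54.590148
f = 54.590148 * 4.775667 = 260.7

260.7 Hz


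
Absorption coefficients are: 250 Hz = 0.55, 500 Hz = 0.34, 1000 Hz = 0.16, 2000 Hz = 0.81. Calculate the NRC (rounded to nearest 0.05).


Given values:
  a_250 = 0.55, a_500 = 0.34
  a_1000 = 0.16, a_2000 = 0.81
Formula: NRC = (a250 + a500 + a1000 + a2000) / 4
Sum = 0.55 + 0.34 + 0.16 + 0.81 = 1.86
NRC = 1.86 / 4 = 0.465
Rounded to nearest 0.05: 0.45

0.45


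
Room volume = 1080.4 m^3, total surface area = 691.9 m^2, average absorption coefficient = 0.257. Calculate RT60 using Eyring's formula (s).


Given values:
  V = 1080.4 m^3, S = 691.9 m^2, alpha = 0.257
Formula: RT60 = 0.161 * V / (-S * ln(1 - alpha))
Compute ln(1 - 0.257) = ln(0.743) = -0.297059
Denominator: -691.9 * -0.297059 = 205.5351
Numerator: 0.161 * 1080.4 = 173.9444
RT60 = 173.9444 / 205.5351 = 0.846

0.846 s


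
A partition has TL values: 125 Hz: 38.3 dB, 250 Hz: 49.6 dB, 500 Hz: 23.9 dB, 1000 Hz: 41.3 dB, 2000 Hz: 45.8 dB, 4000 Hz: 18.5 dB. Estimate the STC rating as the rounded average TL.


Given TL values at each frequency:
  125 Hz: 38.3 dB
  250 Hz: 49.6 dB
  500 Hz: 23.9 dB
  1000 Hz: 41.3 dB
  2000 Hz: 45.8 dB
  4000 Hz: 18.5 dB
Formula: STC ~ round(average of TL values)
Sum = 38.3 + 49.6 + 23.9 + 41.3 + 45.8 + 18.5 = 217.4
Average = 217.4 / 6 = 36.23
Rounded: 36

36


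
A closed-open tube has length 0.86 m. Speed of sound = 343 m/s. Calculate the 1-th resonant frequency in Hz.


Given values:
  Tube type: closed-open, L = 0.86 m, c = 343 m/s, n = 1
Formula: f_n = (2n - 1) * c / (4 * L)
Compute 2n - 1 = 2*1 - 1 = 1
Compute 4 * L = 4 * 0.86 = 3.44
f = 1 * 343 / 3.44
f = 99.71

99.71 Hz


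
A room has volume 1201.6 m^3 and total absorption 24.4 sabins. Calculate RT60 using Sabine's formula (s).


Given values:
  V = 1201.6 m^3
  A = 24.4 sabins
Formula: RT60 = 0.161 * V / A
Numerator: 0.161 * 1201.6 = 193.4576
RT60 = 193.4576 / 24.4 = 7.929

7.929 s


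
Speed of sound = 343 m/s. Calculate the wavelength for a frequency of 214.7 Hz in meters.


Given values:
  c = 343 m/s, f = 214.7 Hz
Formula: lambda = c / f
lambda = 343 / 214.7
lambda = 1.5976

1.5976 m


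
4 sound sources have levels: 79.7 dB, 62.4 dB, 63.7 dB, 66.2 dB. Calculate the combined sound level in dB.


Formula: L_total = 10 * log10( sum(10^(Li/10)) )
  Source 1: 10^(79.7/10) = 93325430.0797
  Source 2: 10^(62.4/10) = 1737800.8287
  Source 3: 10^(63.7/10) = 2344228.8153
  Source 4: 10^(66.2/10) = 4168693.8347
Sum of linear values = 101576153.5584
L_total = 10 * log10(101576153.5584) = 80.07

80.07 dB


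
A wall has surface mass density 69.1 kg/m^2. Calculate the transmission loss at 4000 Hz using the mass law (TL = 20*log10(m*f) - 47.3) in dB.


Given values:
  m = 69.1 kg/m^2, f = 4000 Hz
Formula: TL = 20 * log10(m * f) - 47.3
Compute m * f = 69.1 * 4000 = 276400.0
Compute log10(276400.0) = 5.441538
Compute 20 * 5.441538 = 108.8308
TL = 108.8308 - 47.3 = 61.53

61.53 dB


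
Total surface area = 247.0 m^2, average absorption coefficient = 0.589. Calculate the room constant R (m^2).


Given values:
  S = 247.0 m^2, alpha = 0.589
Formula: R = S * alpha / (1 - alpha)
Numerator: 247.0 * 0.589 = 145.483
Denominator: 1 - 0.589 = 0.411
R = 145.483 / 0.411 = 353.97

353.97 m^2


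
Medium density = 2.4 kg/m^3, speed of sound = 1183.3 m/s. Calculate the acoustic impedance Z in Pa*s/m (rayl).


Given values:
  rho = 2.4 kg/m^3
  c = 1183.3 m/s
Formula: Z = rho * c
Z = 2.4 * 1183.3
Z = 2839.92

2839.92 rayl


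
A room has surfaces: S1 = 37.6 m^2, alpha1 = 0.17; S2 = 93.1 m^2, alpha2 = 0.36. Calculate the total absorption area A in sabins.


Given surfaces:
  Surface 1: 37.6 * 0.17 = 6.392
  Surface 2: 93.1 * 0.36 = 33.516
Formula: A = sum(Si * alpha_i)
A = 6.392 + 33.516
A = 39.91

39.91 sabins


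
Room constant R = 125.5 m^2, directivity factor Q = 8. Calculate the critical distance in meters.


Given values:
  R = 125.5 m^2, Q = 8
Formula: d_c = 0.141 * sqrt(Q * R)
Compute Q * R = 8 * 125.5 = 1004.0
Compute sqrt(1004.0) = 31.686
d_c = 0.141 * 31.686 = 4.468

4.468 m


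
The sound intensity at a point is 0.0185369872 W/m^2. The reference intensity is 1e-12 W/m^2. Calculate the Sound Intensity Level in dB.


Given values:
  I = 0.0185369872 W/m^2
  I_ref = 1e-12 W/m^2
Formula: SIL = 10 * log10(I / I_ref)
Compute ratio: I / I_ref = 18536987200
Compute log10: log10(18536987200) = 10.268039
Multiply: SIL = 10 * 10.268039 = 102.68

102.68 dB


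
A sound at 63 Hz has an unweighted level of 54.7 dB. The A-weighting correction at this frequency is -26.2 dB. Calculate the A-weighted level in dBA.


Given values:
  SPL = 54.7 dB
  A-weighting at 63 Hz = -26.2 dB
Formula: L_A = SPL + A_weight
L_A = 54.7 + (-26.2)
L_A = 28.5

28.5 dBA


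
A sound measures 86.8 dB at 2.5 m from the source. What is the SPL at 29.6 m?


Given values:
  SPL1 = 86.8 dB, r1 = 2.5 m, r2 = 29.6 m
Formula: SPL2 = SPL1 - 20 * log10(r2 / r1)
Compute ratio: r2 / r1 = 29.6 / 2.5 = 11.84
Compute log10: log10(11.84) = 1.073352
Compute drop: 20 * 1.073352 = 21.467
SPL2 = 86.8 - 21.467 = 65.33

65.33 dB


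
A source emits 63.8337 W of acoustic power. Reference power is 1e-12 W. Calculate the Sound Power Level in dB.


Given values:
  W = 63.8337 W
  W_ref = 1e-12 W
Formula: SWL = 10 * log10(W / W_ref)
Compute ratio: W / W_ref = 63833700000000
Compute log10: log10(63833700000000) = 13.80505
Multiply: SWL = 10 * 13.80505 = 138.05

138.05 dB


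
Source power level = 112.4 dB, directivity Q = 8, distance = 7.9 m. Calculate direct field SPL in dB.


Given values:
  Lw = 112.4 dB, Q = 8, r = 7.9 m
Formula: SPL = Lw + 10 * log10(Q / (4 * pi * r^2))
Compute 4 * pi * r^2 = 4 * pi * 7.9^2 = 784.2672
Compute Q / denom = 8 / 784.2672 = 0.01020061
Compute 10 * log10(0.01020061) = -19.9137
SPL = 112.4 + (-19.9137) = 92.49

92.49 dB


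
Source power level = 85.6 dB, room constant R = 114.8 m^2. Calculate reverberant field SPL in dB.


Given values:
  Lw = 85.6 dB, R = 114.8 m^2
Formula: SPL = Lw + 10 * log10(4 / R)
Compute 4 / R = 4 / 114.8 = 0.034843
Compute 10 * log10(0.034843) = -14.5788
SPL = 85.6 + (-14.5788) = 71.02

71.02 dB


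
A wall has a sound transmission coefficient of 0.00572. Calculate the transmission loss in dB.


Given values:
  tau = 0.00572
Formula: TL = 10 * log10(1 / tau)
Compute 1 / tau = 1 / 0.00572 = 174.8252
Compute log10(174.8252) = 2.242604
TL = 10 * 2.242604 = 22.43

22.43 dB


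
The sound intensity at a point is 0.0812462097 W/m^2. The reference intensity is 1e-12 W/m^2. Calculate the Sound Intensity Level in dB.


Given values:
  I = 0.0812462097 W/m^2
  I_ref = 1e-12 W/m^2
Formula: SIL = 10 * log10(I / I_ref)
Compute ratio: I / I_ref = 81246209700
Compute log10: log10(81246209700) = 10.909803
Multiply: SIL = 10 * 10.909803 = 109.1

109.1 dB


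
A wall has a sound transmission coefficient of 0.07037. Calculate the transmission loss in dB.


Given values:
  tau = 0.07037
Formula: TL = 10 * log10(1 / tau)
Compute 1 / tau = 1 / 0.07037 = 14.2106
Compute log10(14.2106) = 1.152612
TL = 10 * 1.152612 = 11.53

11.53 dB


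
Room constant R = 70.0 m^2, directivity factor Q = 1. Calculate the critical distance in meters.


Given values:
  R = 70.0 m^2, Q = 1
Formula: d_c = 0.141 * sqrt(Q * R)
Compute Q * R = 1 * 70.0 = 70.0
Compute sqrt(70.0) = 8.3666
d_c = 0.141 * 8.3666 = 1.18

1.18 m


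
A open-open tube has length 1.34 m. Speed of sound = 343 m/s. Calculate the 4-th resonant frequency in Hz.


Given values:
  Tube type: open-open, L = 1.34 m, c = 343 m/s, n = 4
Formula: f_n = n * c / (2 * L)
Compute 2 * L = 2 * 1.34 = 2.68
f = 4 * 343 / 2.68
f = 511.94

511.94 Hz


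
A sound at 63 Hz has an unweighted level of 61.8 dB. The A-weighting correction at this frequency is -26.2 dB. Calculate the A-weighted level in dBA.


Given values:
  SPL = 61.8 dB
  A-weighting at 63 Hz = -26.2 dB
Formula: L_A = SPL + A_weight
L_A = 61.8 + (-26.2)
L_A = 35.6

35.6 dBA


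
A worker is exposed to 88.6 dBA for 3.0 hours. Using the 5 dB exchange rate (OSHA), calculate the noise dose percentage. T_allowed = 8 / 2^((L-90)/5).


Given values:
  L = 88.6 dBA, T = 3.0 hours
Formula: T_allowed = 8 / 2^((L - 90) / 5)
Compute exponent: (88.6 - 90) / 5 = -0.28
Compute 2^(-0.28) = 0.823591
T_allowed = 8 / 0.823591 = 9.713559 hours
Dose = (T / T_allowed) * 100
Dose = (3.0 / 9.713559) * 100 = 30.88

30.88 %


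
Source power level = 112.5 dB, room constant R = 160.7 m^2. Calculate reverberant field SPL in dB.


Given values:
  Lw = 112.5 dB, R = 160.7 m^2
Formula: SPL = Lw + 10 * log10(4 / R)
Compute 4 / R = 4 / 160.7 = 0.024891
Compute 10 * log10(0.024891) = -16.0396
SPL = 112.5 + (-16.0396) = 96.46

96.46 dB


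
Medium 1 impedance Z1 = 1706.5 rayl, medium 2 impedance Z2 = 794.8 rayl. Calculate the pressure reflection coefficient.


Given values:
  Z1 = 1706.5 rayl, Z2 = 794.8 rayl
Formula: R = (Z2 - Z1) / (Z2 + Z1)
Numerator: Z2 - Z1 = 794.8 - 1706.5 = -911.7
Denominator: Z2 + Z1 = 794.8 + 1706.5 = 2501.3
R = -911.7 / 2501.3 = -0.3645

-0.3645


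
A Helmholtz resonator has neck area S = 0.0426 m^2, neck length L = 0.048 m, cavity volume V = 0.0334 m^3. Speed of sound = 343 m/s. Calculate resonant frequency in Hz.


Given values:
  S = 0.0426 m^2, L = 0.048 m, V = 0.0334 m^3, c = 343 m/s
Formula: f = (c / (2*pi)) * sqrt(S / (V * L))
Compute V * L = 0.0334 * 0.048 = 0.0016032
Compute S / (V * L) = 0.0426 / 0.0016032 = 26.5719
Compute sqrt(26.5719) = 5.154794
Compute c / (2*pi) = 343 / 6.283185 = 54.590148
f = 54.590148 * 5.154794 = 281.4

281.4 Hz


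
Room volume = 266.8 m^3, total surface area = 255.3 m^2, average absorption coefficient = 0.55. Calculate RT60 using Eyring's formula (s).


Given values:
  V = 266.8 m^3, S = 255.3 m^2, alpha = 0.55
Formula: RT60 = 0.161 * V / (-S * ln(1 - alpha))
Compute ln(1 - 0.55) = ln(0.45) = -0.798508
Denominator: -255.3 * -0.798508 = 203.8591
Numerator: 0.161 * 266.8 = 42.9548
RT60 = 42.9548 / 203.8591 = 0.211

0.211 s


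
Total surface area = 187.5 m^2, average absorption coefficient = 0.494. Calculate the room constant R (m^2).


Given values:
  S = 187.5 m^2, alpha = 0.494
Formula: R = S * alpha / (1 - alpha)
Numerator: 187.5 * 0.494 = 92.625
Denominator: 1 - 0.494 = 0.506
R = 92.625 / 0.506 = 183.05

183.05 m^2


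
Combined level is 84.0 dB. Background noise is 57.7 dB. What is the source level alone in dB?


Given values:
  L_total = 84.0 dB, L_bg = 57.7 dB
Formula: L_source = 10 * log10(10^(L_total/10) - 10^(L_bg/10))
Convert to linear:
  10^(84.0/10) = 251188643.151
  10^(57.7/10) = 588843.6554
Difference: 251188643.151 - 588843.6554 = 250599799.4956
L_source = 10 * log10(250599799.4956) = 83.99

83.99 dB


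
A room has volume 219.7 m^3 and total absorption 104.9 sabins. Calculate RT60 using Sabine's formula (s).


Given values:
  V = 219.7 m^3
  A = 104.9 sabins
Formula: RT60 = 0.161 * V / A
Numerator: 0.161 * 219.7 = 35.3717
RT60 = 35.3717 / 104.9 = 0.337

0.337 s


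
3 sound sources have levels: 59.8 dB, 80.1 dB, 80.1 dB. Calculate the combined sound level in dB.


Formula: L_total = 10 * log10( sum(10^(Li/10)) )
  Source 1: 10^(59.8/10) = 954992.586
  Source 2: 10^(80.1/10) = 102329299.2281
  Source 3: 10^(80.1/10) = 102329299.2281
Sum of linear values = 205613591.0422
L_total = 10 * log10(205613591.0422) = 83.13

83.13 dB


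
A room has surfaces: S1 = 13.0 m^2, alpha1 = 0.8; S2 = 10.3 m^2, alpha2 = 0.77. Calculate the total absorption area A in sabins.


Given surfaces:
  Surface 1: 13.0 * 0.8 = 10.4
  Surface 2: 10.3 * 0.77 = 7.931
Formula: A = sum(Si * alpha_i)
A = 10.4 + 7.931
A = 18.33

18.33 sabins


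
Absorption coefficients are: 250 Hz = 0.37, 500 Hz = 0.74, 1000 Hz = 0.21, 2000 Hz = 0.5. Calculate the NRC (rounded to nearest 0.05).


Given values:
  a_250 = 0.37, a_500 = 0.74
  a_1000 = 0.21, a_2000 = 0.5
Formula: NRC = (a250 + a500 + a1000 + a2000) / 4
Sum = 0.37 + 0.74 + 0.21 + 0.5 = 1.82
NRC = 1.82 / 4 = 0.455
Rounded to nearest 0.05: 0.45

0.45


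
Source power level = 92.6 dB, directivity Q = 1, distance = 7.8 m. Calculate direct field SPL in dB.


Given values:
  Lw = 92.6 dB, Q = 1, r = 7.8 m
Formula: SPL = Lw + 10 * log10(Q / (4 * pi * r^2))
Compute 4 * pi * r^2 = 4 * pi * 7.8^2 = 764.538
Compute Q / denom = 1 / 764.538 = 0.00130798
Compute 10 * log10(0.00130798) = -28.834
SPL = 92.6 + (-28.834) = 63.77

63.77 dB


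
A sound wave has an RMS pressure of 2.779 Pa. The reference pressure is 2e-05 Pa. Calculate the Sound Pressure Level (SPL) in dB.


Given values:
  p = 2.779 Pa
  p_ref = 2e-05 Pa
Formula: SPL = 20 * log10(p / p_ref)
Compute ratio: p / p_ref = 2.779 / 2e-05 = 138950
Compute log10: log10(138950) = 5.142859
Multiply: SPL = 20 * 5.142859 = 102.86

102.86 dB


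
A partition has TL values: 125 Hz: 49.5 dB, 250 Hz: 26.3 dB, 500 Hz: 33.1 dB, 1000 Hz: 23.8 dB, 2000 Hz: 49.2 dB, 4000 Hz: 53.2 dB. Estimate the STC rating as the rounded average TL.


Given TL values at each frequency:
  125 Hz: 49.5 dB
  250 Hz: 26.3 dB
  500 Hz: 33.1 dB
  1000 Hz: 23.8 dB
  2000 Hz: 49.2 dB
  4000 Hz: 53.2 dB
Formula: STC ~ round(average of TL values)
Sum = 49.5 + 26.3 + 33.1 + 23.8 + 49.2 + 53.2 = 235.1
Average = 235.1 / 6 = 39.18
Rounded: 39

39


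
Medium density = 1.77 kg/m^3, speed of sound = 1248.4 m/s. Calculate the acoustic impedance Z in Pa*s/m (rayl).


Given values:
  rho = 1.77 kg/m^3
  c = 1248.4 m/s
Formula: Z = rho * c
Z = 1.77 * 1248.4
Z = 2209.67

2209.67 rayl


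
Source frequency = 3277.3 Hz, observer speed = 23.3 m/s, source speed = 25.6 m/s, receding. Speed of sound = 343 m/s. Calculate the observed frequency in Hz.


Given values:
  f_s = 3277.3 Hz, v_o = 23.3 m/s, v_s = 25.6 m/s
  Direction: receding
Formula: f_o = f_s * (c - v_o) / (c + v_s)
Numerator: c - v_o = 343 - 23.3 = 319.7
Denominator: c + v_s = 343 + 25.6 = 368.6
f_o = 3277.3 * 319.7 / 368.6 = 2842.52

2842.52 Hz


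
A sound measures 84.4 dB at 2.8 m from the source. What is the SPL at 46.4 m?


Given values:
  SPL1 = 84.4 dB, r1 = 2.8 m, r2 = 46.4 m
Formula: SPL2 = SPL1 - 20 * log10(r2 / r1)
Compute ratio: r2 / r1 = 46.4 / 2.8 = 16.5714
Compute log10: log10(16.5714) = 1.219359
Compute drop: 20 * 1.219359 = 24.3872
SPL2 = 84.4 - 24.3872 = 60.01

60.01 dB


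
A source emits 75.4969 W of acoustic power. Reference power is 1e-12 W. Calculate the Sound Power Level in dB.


Given values:
  W = 75.4969 W
  W_ref = 1e-12 W
Formula: SWL = 10 * log10(W / W_ref)
Compute ratio: W / W_ref = 75496900000000
Compute log10: log10(75496900000000) = 13.877929
Multiply: SWL = 10 * 13.877929 = 138.78

138.78 dB


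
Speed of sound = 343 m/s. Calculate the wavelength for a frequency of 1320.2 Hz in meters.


Given values:
  c = 343 m/s, f = 1320.2 Hz
Formula: lambda = c / f
lambda = 343 / 1320.2
lambda = 0.2598

0.2598 m


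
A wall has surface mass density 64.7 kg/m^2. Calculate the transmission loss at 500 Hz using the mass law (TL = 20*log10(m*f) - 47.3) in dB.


Given values:
  m = 64.7 kg/m^2, f = 500 Hz
Formula: TL = 20 * log10(m * f) - 47.3
Compute m * f = 64.7 * 500 = 32350.0
Compute log10(32350.0) = 4.509874
Compute 20 * 4.509874 = 90.1975
TL = 90.1975 - 47.3 = 42.9

42.9 dB


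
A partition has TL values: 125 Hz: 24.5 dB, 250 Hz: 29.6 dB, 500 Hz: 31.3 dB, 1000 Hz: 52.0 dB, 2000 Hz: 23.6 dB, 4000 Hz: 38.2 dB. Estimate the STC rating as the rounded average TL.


Given TL values at each frequency:
  125 Hz: 24.5 dB
  250 Hz: 29.6 dB
  500 Hz: 31.3 dB
  1000 Hz: 52.0 dB
  2000 Hz: 23.6 dB
  4000 Hz: 38.2 dB
Formula: STC ~ round(average of TL values)
Sum = 24.5 + 29.6 + 31.3 + 52.0 + 23.6 + 38.2 = 199.2
Average = 199.2 / 6 = 33.2
Rounded: 33

33


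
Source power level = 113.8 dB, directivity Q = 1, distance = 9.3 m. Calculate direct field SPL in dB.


Given values:
  Lw = 113.8 dB, Q = 1, r = 9.3 m
Formula: SPL = Lw + 10 * log10(Q / (4 * pi * r^2))
Compute 4 * pi * r^2 = 4 * pi * 9.3^2 = 1086.8654
Compute Q / denom = 1 / 1086.8654 = 0.00092008
Compute 10 * log10(0.00092008) = -30.3617
SPL = 113.8 + (-30.3617) = 83.44

83.44 dB


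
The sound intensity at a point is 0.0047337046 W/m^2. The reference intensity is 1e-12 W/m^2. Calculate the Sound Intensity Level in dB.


Given values:
  I = 0.0047337046 W/m^2
  I_ref = 1e-12 W/m^2
Formula: SIL = 10 * log10(I / I_ref)
Compute ratio: I / I_ref = 4733704600
Compute log10: log10(4733704600) = 9.675201
Multiply: SIL = 10 * 9.675201 = 96.75

96.75 dB


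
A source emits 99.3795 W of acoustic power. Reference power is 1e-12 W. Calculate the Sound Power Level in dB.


Given values:
  W = 99.3795 W
  W_ref = 1e-12 W
Formula: SWL = 10 * log10(W / W_ref)
Compute ratio: W / W_ref = 99379500000000
Compute log10: log10(99379500000000) = 13.997297
Multiply: SWL = 10 * 13.997297 = 139.97

139.97 dB


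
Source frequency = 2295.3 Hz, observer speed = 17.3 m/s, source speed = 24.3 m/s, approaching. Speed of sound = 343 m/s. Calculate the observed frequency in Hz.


Given values:
  f_s = 2295.3 Hz, v_o = 17.3 m/s, v_s = 24.3 m/s
  Direction: approaching
Formula: f_o = f_s * (c + v_o) / (c - v_s)
Numerator: c + v_o = 343 + 17.3 = 360.3
Denominator: c - v_s = 343 - 24.3 = 318.7
f_o = 2295.3 * 360.3 / 318.7 = 2594.91

2594.91 Hz


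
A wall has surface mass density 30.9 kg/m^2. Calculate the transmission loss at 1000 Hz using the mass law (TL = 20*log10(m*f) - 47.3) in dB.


Given values:
  m = 30.9 kg/m^2, f = 1000 Hz
Formula: TL = 20 * log10(m * f) - 47.3
Compute m * f = 30.9 * 1000 = 30900.0
Compute log10(30900.0) = 4.489958
Compute 20 * 4.489958 = 89.7992
TL = 89.7992 - 47.3 = 42.5

42.5 dB


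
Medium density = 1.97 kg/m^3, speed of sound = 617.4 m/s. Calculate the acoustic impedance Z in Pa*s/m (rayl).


Given values:
  rho = 1.97 kg/m^3
  c = 617.4 m/s
Formula: Z = rho * c
Z = 1.97 * 617.4
Z = 1216.28

1216.28 rayl


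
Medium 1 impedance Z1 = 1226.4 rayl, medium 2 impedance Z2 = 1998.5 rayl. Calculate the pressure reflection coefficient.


Given values:
  Z1 = 1226.4 rayl, Z2 = 1998.5 rayl
Formula: R = (Z2 - Z1) / (Z2 + Z1)
Numerator: Z2 - Z1 = 1998.5 - 1226.4 = 772.1
Denominator: Z2 + Z1 = 1998.5 + 1226.4 = 3224.9
R = 772.1 / 3224.9 = 0.2394

0.2394


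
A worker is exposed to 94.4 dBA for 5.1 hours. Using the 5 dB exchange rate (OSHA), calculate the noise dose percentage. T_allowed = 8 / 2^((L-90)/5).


Given values:
  L = 94.4 dBA, T = 5.1 hours
Formula: T_allowed = 8 / 2^((L - 90) / 5)
Compute exponent: (94.4 - 90) / 5 = 0.88
Compute 2^(0.88) = 1.840375
T_allowed = 8 / 1.840375 = 4.34694 hours
Dose = (T / T_allowed) * 100
Dose = (5.1 / 4.34694) * 100 = 117.32

117.32 %


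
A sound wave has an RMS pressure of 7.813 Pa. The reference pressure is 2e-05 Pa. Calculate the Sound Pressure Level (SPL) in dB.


Given values:
  p = 7.813 Pa
  p_ref = 2e-05 Pa
Formula: SPL = 20 * log10(p / p_ref)
Compute ratio: p / p_ref = 7.813 / 2e-05 = 390650
Compute log10: log10(390650) = 5.591788
Multiply: SPL = 20 * 5.591788 = 111.84

111.84 dB


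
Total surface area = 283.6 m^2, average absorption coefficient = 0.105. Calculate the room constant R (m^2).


Given values:
  S = 283.6 m^2, alpha = 0.105
Formula: R = S * alpha / (1 - alpha)
Numerator: 283.6 * 0.105 = 29.778
Denominator: 1 - 0.105 = 0.895
R = 29.778 / 0.895 = 33.27

33.27 m^2


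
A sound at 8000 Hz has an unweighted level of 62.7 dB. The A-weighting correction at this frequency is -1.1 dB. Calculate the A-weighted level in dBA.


Given values:
  SPL = 62.7 dB
  A-weighting at 8000 Hz = -1.1 dB
Formula: L_A = SPL + A_weight
L_A = 62.7 + (-1.1)
L_A = 61.6

61.6 dBA


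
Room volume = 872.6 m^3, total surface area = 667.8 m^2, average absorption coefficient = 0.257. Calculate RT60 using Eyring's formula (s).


Given values:
  V = 872.6 m^3, S = 667.8 m^2, alpha = 0.257
Formula: RT60 = 0.161 * V / (-S * ln(1 - alpha))
Compute ln(1 - 0.257) = ln(0.743) = -0.297059
Denominator: -667.8 * -0.297059 = 198.376
Numerator: 0.161 * 872.6 = 140.4886
RT60 = 140.4886 / 198.376 = 0.708

0.708 s


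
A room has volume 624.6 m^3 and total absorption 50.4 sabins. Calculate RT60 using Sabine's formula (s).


Given values:
  V = 624.6 m^3
  A = 50.4 sabins
Formula: RT60 = 0.161 * V / A
Numerator: 0.161 * 624.6 = 100.5606
RT60 = 100.5606 / 50.4 = 1.995

1.995 s


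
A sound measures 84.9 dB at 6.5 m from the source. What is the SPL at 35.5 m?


Given values:
  SPL1 = 84.9 dB, r1 = 6.5 m, r2 = 35.5 m
Formula: SPL2 = SPL1 - 20 * log10(r2 / r1)
Compute ratio: r2 / r1 = 35.5 / 6.5 = 5.4615
Compute log10: log10(5.4615) = 0.737312
Compute drop: 20 * 0.737312 = 14.7462
SPL2 = 84.9 - 14.7462 = 70.15

70.15 dB


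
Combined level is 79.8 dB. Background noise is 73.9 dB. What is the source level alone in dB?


Given values:
  L_total = 79.8 dB, L_bg = 73.9 dB
Formula: L_source = 10 * log10(10^(L_total/10) - 10^(L_bg/10))
Convert to linear:
  10^(79.8/10) = 95499258.6021
  10^(73.9/10) = 24547089.1569
Difference: 95499258.6021 - 24547089.1569 = 70952169.4452
L_source = 10 * log10(70952169.4452) = 78.51

78.51 dB


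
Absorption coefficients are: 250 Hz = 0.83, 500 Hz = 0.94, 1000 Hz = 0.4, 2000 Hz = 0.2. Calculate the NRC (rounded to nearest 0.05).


Given values:
  a_250 = 0.83, a_500 = 0.94
  a_1000 = 0.4, a_2000 = 0.2
Formula: NRC = (a250 + a500 + a1000 + a2000) / 4
Sum = 0.83 + 0.94 + 0.4 + 0.2 = 2.37
NRC = 2.37 / 4 = 0.5925
Rounded to nearest 0.05: 0.6

0.6


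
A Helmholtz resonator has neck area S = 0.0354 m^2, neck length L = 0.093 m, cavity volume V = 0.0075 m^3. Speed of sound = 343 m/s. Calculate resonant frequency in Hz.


Given values:
  S = 0.0354 m^2, L = 0.093 m, V = 0.0075 m^3, c = 343 m/s
Formula: f = (c / (2*pi)) * sqrt(S / (V * L))
Compute V * L = 0.0075 * 0.093 = 0.0006975
Compute S / (V * L) = 0.0354 / 0.0006975 = 50.7527
Compute sqrt(50.7527) = 7.124093
Compute c / (2*pi) = 343 / 6.283185 = 54.590148
f = 54.590148 * 7.124093 = 388.91

388.91 Hz


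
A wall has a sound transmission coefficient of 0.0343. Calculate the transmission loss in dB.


Given values:
  tau = 0.0343
Formula: TL = 10 * log10(1 / tau)
Compute 1 / tau = 1 / 0.0343 = 29.1545
Compute log10(29.1545) = 1.464706
TL = 10 * 1.464706 = 14.65

14.65 dB


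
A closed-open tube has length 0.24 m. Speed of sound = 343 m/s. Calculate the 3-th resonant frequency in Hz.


Given values:
  Tube type: closed-open, L = 0.24 m, c = 343 m/s, n = 3
Formula: f_n = (2n - 1) * c / (4 * L)
Compute 2n - 1 = 2*3 - 1 = 5
Compute 4 * L = 4 * 0.24 = 0.96
f = 5 * 343 / 0.96
f = 1786.46

1786.46 Hz


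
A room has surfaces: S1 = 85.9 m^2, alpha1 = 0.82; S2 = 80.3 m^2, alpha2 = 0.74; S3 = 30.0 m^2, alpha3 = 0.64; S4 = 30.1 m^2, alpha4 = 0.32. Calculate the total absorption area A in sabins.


Given surfaces:
  Surface 1: 85.9 * 0.82 = 70.438
  Surface 2: 80.3 * 0.74 = 59.422
  Surface 3: 30.0 * 0.64 = 19.2
  Surface 4: 30.1 * 0.32 = 9.632
Formula: A = sum(Si * alpha_i)
A = 70.438 + 59.422 + 19.2 + 9.632
A = 158.69

158.69 sabins


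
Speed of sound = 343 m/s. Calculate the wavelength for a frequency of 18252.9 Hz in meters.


Given values:
  c = 343 m/s, f = 18252.9 Hz
Formula: lambda = c / f
lambda = 343 / 18252.9
lambda = 0.0188

0.0188 m


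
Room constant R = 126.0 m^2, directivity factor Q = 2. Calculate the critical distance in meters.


Given values:
  R = 126.0 m^2, Q = 2
Formula: d_c = 0.141 * sqrt(Q * R)
Compute Q * R = 2 * 126.0 = 252.0
Compute sqrt(252.0) = 15.8745
d_c = 0.141 * 15.8745 = 2.238

2.238 m


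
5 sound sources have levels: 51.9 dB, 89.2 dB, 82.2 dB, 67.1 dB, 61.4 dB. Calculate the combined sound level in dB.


Formula: L_total = 10 * log10( sum(10^(Li/10)) )
  Source 1: 10^(51.9/10) = 154881.6619
  Source 2: 10^(89.2/10) = 831763771.1027
  Source 3: 10^(82.2/10) = 165958690.7438
  Source 4: 10^(67.1/10) = 5128613.8399
  Source 5: 10^(61.4/10) = 1380384.2646
Sum of linear values = 1004386341.6129
L_total = 10 * log10(1004386341.6129) = 90.02

90.02 dB


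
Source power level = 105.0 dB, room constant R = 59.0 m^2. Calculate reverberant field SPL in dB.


Given values:
  Lw = 105.0 dB, R = 59.0 m^2
Formula: SPL = Lw + 10 * log10(4 / R)
Compute 4 / R = 4 / 59.0 = 0.067797
Compute 10 * log10(0.067797) = -11.6879
SPL = 105.0 + (-11.6879) = 93.31

93.31 dB


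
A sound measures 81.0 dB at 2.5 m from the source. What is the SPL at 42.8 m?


Given values:
  SPL1 = 81.0 dB, r1 = 2.5 m, r2 = 42.8 m
Formula: SPL2 = SPL1 - 20 * log10(r2 / r1)
Compute ratio: r2 / r1 = 42.8 / 2.5 = 17.12
Compute log10: log10(17.12) = 1.233504
Compute drop: 20 * 1.233504 = 24.6701
SPL2 = 81.0 - 24.6701 = 56.33

56.33 dB


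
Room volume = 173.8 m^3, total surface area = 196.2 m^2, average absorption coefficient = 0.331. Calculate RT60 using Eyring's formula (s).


Given values:
  V = 173.8 m^3, S = 196.2 m^2, alpha = 0.331
Formula: RT60 = 0.161 * V / (-S * ln(1 - alpha))
Compute ln(1 - 0.331) = ln(0.669) = -0.401971
Denominator: -196.2 * -0.401971 = 78.8667
Numerator: 0.161 * 173.8 = 27.9818
RT60 = 27.9818 / 78.8667 = 0.355

0.355 s


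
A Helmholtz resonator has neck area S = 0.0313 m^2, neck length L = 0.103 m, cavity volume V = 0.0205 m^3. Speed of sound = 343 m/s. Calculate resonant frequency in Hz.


Given values:
  S = 0.0313 m^2, L = 0.103 m, V = 0.0205 m^3, c = 343 m/s
Formula: f = (c / (2*pi)) * sqrt(S / (V * L))
Compute V * L = 0.0205 * 0.103 = 0.0021115
Compute S / (V * L) = 0.0313 / 0.0021115 = 14.8236
Compute sqrt(14.8236) = 3.850143
Compute c / (2*pi) = 343 / 6.283185 = 54.590148
f = 54.590148 * 3.850143 = 210.18

210.18 Hz


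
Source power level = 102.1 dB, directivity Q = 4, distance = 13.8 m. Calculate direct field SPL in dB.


Given values:
  Lw = 102.1 dB, Q = 4, r = 13.8 m
Formula: SPL = Lw + 10 * log10(Q / (4 * pi * r^2))
Compute 4 * pi * r^2 = 4 * pi * 13.8^2 = 2393.1396
Compute Q / denom = 4 / 2393.1396 = 0.00167144
Compute 10 * log10(0.00167144) = -27.7691
SPL = 102.1 + (-27.7691) = 74.33

74.33 dB


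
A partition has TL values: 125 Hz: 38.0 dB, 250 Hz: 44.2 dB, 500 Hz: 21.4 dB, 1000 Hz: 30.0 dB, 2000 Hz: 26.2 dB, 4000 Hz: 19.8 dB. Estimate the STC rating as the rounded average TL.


Given TL values at each frequency:
  125 Hz: 38.0 dB
  250 Hz: 44.2 dB
  500 Hz: 21.4 dB
  1000 Hz: 30.0 dB
  2000 Hz: 26.2 dB
  4000 Hz: 19.8 dB
Formula: STC ~ round(average of TL values)
Sum = 38.0 + 44.2 + 21.4 + 30.0 + 26.2 + 19.8 = 179.6
Average = 179.6 / 6 = 29.93
Rounded: 30

30


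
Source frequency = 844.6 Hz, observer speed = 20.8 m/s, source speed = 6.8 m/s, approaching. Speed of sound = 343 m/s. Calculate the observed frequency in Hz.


Given values:
  f_s = 844.6 Hz, v_o = 20.8 m/s, v_s = 6.8 m/s
  Direction: approaching
Formula: f_o = f_s * (c + v_o) / (c - v_s)
Numerator: c + v_o = 343 + 20.8 = 363.8
Denominator: c - v_s = 343 - 6.8 = 336.2
f_o = 844.6 * 363.8 / 336.2 = 913.94

913.94 Hz


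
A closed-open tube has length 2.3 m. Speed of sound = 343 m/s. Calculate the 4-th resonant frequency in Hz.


Given values:
  Tube type: closed-open, L = 2.3 m, c = 343 m/s, n = 4
Formula: f_n = (2n - 1) * c / (4 * L)
Compute 2n - 1 = 2*4 - 1 = 7
Compute 4 * L = 4 * 2.3 = 9.2
f = 7 * 343 / 9.2
f = 260.98

260.98 Hz


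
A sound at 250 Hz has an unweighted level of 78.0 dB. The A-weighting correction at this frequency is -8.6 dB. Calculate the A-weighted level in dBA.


Given values:
  SPL = 78.0 dB
  A-weighting at 250 Hz = -8.6 dB
Formula: L_A = SPL + A_weight
L_A = 78.0 + (-8.6)
L_A = 69.4

69.4 dBA


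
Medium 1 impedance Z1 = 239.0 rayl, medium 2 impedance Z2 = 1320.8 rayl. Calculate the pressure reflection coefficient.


Given values:
  Z1 = 239.0 rayl, Z2 = 1320.8 rayl
Formula: R = (Z2 - Z1) / (Z2 + Z1)
Numerator: Z2 - Z1 = 1320.8 - 239.0 = 1081.8
Denominator: Z2 + Z1 = 1320.8 + 239.0 = 1559.8
R = 1081.8 / 1559.8 = 0.6936

0.6936


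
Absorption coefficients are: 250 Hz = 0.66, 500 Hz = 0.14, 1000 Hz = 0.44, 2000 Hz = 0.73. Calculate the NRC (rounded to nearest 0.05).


Given values:
  a_250 = 0.66, a_500 = 0.14
  a_1000 = 0.44, a_2000 = 0.73
Formula: NRC = (a250 + a500 + a1000 + a2000) / 4
Sum = 0.66 + 0.14 + 0.44 + 0.73 = 1.97
NRC = 1.97 / 4 = 0.4925
Rounded to nearest 0.05: 0.5

0.5


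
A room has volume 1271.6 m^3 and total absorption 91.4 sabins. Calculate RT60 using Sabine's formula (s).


Given values:
  V = 1271.6 m^3
  A = 91.4 sabins
Formula: RT60 = 0.161 * V / A
Numerator: 0.161 * 1271.6 = 204.7276
RT60 = 204.7276 / 91.4 = 2.24

2.24 s


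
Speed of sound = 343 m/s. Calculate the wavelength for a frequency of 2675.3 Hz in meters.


Given values:
  c = 343 m/s, f = 2675.3 Hz
Formula: lambda = c / f
lambda = 343 / 2675.3
lambda = 0.1282

0.1282 m


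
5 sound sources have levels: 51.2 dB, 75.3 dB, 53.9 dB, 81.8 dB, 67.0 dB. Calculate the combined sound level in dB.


Formula: L_total = 10 * log10( sum(10^(Li/10)) )
  Source 1: 10^(51.2/10) = 131825.6739
  Source 2: 10^(75.3/10) = 33884415.6139
  Source 3: 10^(53.9/10) = 245470.8916
  Source 4: 10^(81.8/10) = 151356124.8436
  Source 5: 10^(67.0/10) = 5011872.3363
Sum of linear values = 190629709.3593
L_total = 10 * log10(190629709.3593) = 82.8

82.8 dB


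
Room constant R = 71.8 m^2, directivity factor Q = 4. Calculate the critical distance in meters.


Given values:
  R = 71.8 m^2, Q = 4
Formula: d_c = 0.141 * sqrt(Q * R)
Compute Q * R = 4 * 71.8 = 287.2
Compute sqrt(287.2) = 16.947
d_c = 0.141 * 16.947 = 2.39

2.39 m


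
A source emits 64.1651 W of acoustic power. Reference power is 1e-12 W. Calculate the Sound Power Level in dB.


Given values:
  W = 64.1651 W
  W_ref = 1e-12 W
Formula: SWL = 10 * log10(W / W_ref)
Compute ratio: W / W_ref = 64165100000000
Compute log10: log10(64165100000000) = 13.807299
Multiply: SWL = 10 * 13.807299 = 138.07

138.07 dB


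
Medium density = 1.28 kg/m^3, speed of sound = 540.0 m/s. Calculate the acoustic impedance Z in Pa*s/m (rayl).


Given values:
  rho = 1.28 kg/m^3
  c = 540.0 m/s
Formula: Z = rho * c
Z = 1.28 * 540.0
Z = 691.2

691.2 rayl


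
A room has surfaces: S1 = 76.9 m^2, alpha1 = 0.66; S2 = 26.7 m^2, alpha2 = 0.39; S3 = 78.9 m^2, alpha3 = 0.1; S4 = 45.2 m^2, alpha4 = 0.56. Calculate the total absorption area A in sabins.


Given surfaces:
  Surface 1: 76.9 * 0.66 = 50.754
  Surface 2: 26.7 * 0.39 = 10.413
  Surface 3: 78.9 * 0.1 = 7.89
  Surface 4: 45.2 * 0.56 = 25.312
Formula: A = sum(Si * alpha_i)
A = 50.754 + 10.413 + 7.89 + 25.312
A = 94.37

94.37 sabins


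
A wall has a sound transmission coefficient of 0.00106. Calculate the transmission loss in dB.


Given values:
  tau = 0.00106
Formula: TL = 10 * log10(1 / tau)
Compute 1 / tau = 1 / 0.00106 = 943.3962
Compute log10(943.3962) = 2.974694
TL = 10 * 2.974694 = 29.75

29.75 dB


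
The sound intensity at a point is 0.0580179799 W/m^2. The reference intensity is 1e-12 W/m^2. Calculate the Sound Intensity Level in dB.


Given values:
  I = 0.0580179799 W/m^2
  I_ref = 1e-12 W/m^2
Formula: SIL = 10 * log10(I / I_ref)
Compute ratio: I / I_ref = 58017979900
Compute log10: log10(58017979900) = 10.763563
Multiply: SIL = 10 * 10.763563 = 107.64

107.64 dB


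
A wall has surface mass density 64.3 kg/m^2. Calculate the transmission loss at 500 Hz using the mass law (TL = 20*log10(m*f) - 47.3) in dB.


Given values:
  m = 64.3 kg/m^2, f = 500 Hz
Formula: TL = 20 * log10(m * f) - 47.3
Compute m * f = 64.3 * 500 = 32150.0
Compute log10(32150.0) = 4.507181
Compute 20 * 4.507181 = 90.1436
TL = 90.1436 - 47.3 = 42.84

42.84 dB


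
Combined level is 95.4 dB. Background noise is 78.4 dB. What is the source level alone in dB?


Given values:
  L_total = 95.4 dB, L_bg = 78.4 dB
Formula: L_source = 10 * log10(10^(L_total/10) - 10^(L_bg/10))
Convert to linear:
  10^(95.4/10) = 3467368504.5253
  10^(78.4/10) = 69183097.0919
Difference: 3467368504.5253 - 69183097.0919 = 3398185407.4334
L_source = 10 * log10(3398185407.4334) = 95.31

95.31 dB


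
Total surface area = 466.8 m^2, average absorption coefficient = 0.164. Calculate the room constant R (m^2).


Given values:
  S = 466.8 m^2, alpha = 0.164
Formula: R = S * alpha / (1 - alpha)
Numerator: 466.8 * 0.164 = 76.5552
Denominator: 1 - 0.164 = 0.836
R = 76.5552 / 0.836 = 91.57

91.57 m^2


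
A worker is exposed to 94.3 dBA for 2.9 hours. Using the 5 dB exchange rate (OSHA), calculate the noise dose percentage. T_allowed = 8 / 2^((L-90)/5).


Given values:
  L = 94.3 dBA, T = 2.9 hours
Formula: T_allowed = 8 / 2^((L - 90) / 5)
Compute exponent: (94.3 - 90) / 5 = 0.86
Compute 2^(0.86) = 1.815038
T_allowed = 8 / 1.815038 = 4.407621 hours
Dose = (T / T_allowed) * 100
Dose = (2.9 / 4.407621) * 100 = 65.8

65.8 %


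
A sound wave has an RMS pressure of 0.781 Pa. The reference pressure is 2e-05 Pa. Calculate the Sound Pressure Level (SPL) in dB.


Given values:
  p = 0.781 Pa
  p_ref = 2e-05 Pa
Formula: SPL = 20 * log10(p / p_ref)
Compute ratio: p / p_ref = 0.781 / 2e-05 = 39050
Compute log10: log10(39050) = 4.591621
Multiply: SPL = 20 * 4.591621 = 91.83

91.83 dB


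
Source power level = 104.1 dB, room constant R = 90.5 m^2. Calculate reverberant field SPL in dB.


Given values:
  Lw = 104.1 dB, R = 90.5 m^2
Formula: SPL = Lw + 10 * log10(4 / R)
Compute 4 / R = 4 / 90.5 = 0.044199
Compute 10 * log10(0.044199) = -13.5459
SPL = 104.1 + (-13.5459) = 90.55

90.55 dB


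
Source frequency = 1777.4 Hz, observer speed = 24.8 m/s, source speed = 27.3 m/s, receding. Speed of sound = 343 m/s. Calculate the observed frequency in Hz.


Given values:
  f_s = 1777.4 Hz, v_o = 24.8 m/s, v_s = 27.3 m/s
  Direction: receding
Formula: f_o = f_s * (c - v_o) / (c + v_s)
Numerator: c - v_o = 343 - 24.8 = 318.2
Denominator: c + v_s = 343 + 27.3 = 370.3
f_o = 1777.4 * 318.2 / 370.3 = 1527.33

1527.33 Hz


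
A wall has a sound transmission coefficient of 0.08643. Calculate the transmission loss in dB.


Given values:
  tau = 0.08643
Formula: TL = 10 * log10(1 / tau)
Compute 1 / tau = 1 / 0.08643 = 11.5701
Compute log10(11.5701) = 1.063337
TL = 10 * 1.063337 = 10.63

10.63 dB


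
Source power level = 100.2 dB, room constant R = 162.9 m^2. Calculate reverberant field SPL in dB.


Given values:
  Lw = 100.2 dB, R = 162.9 m^2
Formula: SPL = Lw + 10 * log10(4 / R)
Compute 4 / R = 4 / 162.9 = 0.024555
Compute 10 * log10(0.024555) = -16.0986
SPL = 100.2 + (-16.0986) = 84.1

84.1 dB


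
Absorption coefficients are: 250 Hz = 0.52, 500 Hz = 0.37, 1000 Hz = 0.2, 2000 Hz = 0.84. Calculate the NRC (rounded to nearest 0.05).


Given values:
  a_250 = 0.52, a_500 = 0.37
  a_1000 = 0.2, a_2000 = 0.84
Formula: NRC = (a250 + a500 + a1000 + a2000) / 4
Sum = 0.52 + 0.37 + 0.2 + 0.84 = 1.93
NRC = 1.93 / 4 = 0.4825
Rounded to nearest 0.05: 0.5

0.5


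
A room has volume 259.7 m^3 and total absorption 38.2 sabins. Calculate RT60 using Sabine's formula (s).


Given values:
  V = 259.7 m^3
  A = 38.2 sabins
Formula: RT60 = 0.161 * V / A
Numerator: 0.161 * 259.7 = 41.8117
RT60 = 41.8117 / 38.2 = 1.095

1.095 s


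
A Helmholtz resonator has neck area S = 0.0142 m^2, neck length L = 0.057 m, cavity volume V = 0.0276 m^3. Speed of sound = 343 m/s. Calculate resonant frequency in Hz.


Given values:
  S = 0.0142 m^2, L = 0.057 m, V = 0.0276 m^3, c = 343 m/s
Formula: f = (c / (2*pi)) * sqrt(S / (V * L))
Compute V * L = 0.0276 * 0.057 = 0.0015732
Compute S / (V * L) = 0.0142 / 0.0015732 = 9.0262
Compute sqrt(9.0262) = 3.004363
Compute c / (2*pi) = 343 / 6.283185 = 54.590148
f = 54.590148 * 3.004363 = 164.01

164.01 Hz


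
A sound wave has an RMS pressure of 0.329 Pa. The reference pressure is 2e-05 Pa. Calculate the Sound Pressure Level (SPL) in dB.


Given values:
  p = 0.329 Pa
  p_ref = 2e-05 Pa
Formula: SPL = 20 * log10(p / p_ref)
Compute ratio: p / p_ref = 0.329 / 2e-05 = 16450
Compute log10: log10(16450) = 4.216166
Multiply: SPL = 20 * 4.216166 = 84.32

84.32 dB


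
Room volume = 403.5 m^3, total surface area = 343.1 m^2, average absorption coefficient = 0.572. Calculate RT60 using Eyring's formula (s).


Given values:
  V = 403.5 m^3, S = 343.1 m^2, alpha = 0.572
Formula: RT60 = 0.161 * V / (-S * ln(1 - alpha))
Compute ln(1 - 0.572) = ln(0.428) = -0.848632
Denominator: -343.1 * -0.848632 = 291.1656
Numerator: 0.161 * 403.5 = 64.9635
RT60 = 64.9635 / 291.1656 = 0.223

0.223 s


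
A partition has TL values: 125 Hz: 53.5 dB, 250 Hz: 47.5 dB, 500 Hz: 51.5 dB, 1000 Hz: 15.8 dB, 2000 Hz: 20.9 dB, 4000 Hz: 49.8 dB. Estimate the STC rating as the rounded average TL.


Given TL values at each frequency:
  125 Hz: 53.5 dB
  250 Hz: 47.5 dB
  500 Hz: 51.5 dB
  1000 Hz: 15.8 dB
  2000 Hz: 20.9 dB
  4000 Hz: 49.8 dB
Formula: STC ~ round(average of TL values)
Sum = 53.5 + 47.5 + 51.5 + 15.8 + 20.9 + 49.8 = 239.0
Average = 239.0 / 6 = 39.83
Rounded: 40

40


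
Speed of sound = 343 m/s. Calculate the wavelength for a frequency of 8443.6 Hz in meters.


Given values:
  c = 343 m/s, f = 8443.6 Hz
Formula: lambda = c / f
lambda = 343 / 8443.6
lambda = 0.0406

0.0406 m


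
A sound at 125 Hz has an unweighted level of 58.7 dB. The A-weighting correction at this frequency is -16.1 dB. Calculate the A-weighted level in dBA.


Given values:
  SPL = 58.7 dB
  A-weighting at 125 Hz = -16.1 dB
Formula: L_A = SPL + A_weight
L_A = 58.7 + (-16.1)
L_A = 42.6

42.6 dBA


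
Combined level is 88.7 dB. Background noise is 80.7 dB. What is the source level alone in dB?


Given values:
  L_total = 88.7 dB, L_bg = 80.7 dB
Formula: L_source = 10 * log10(10^(L_total/10) - 10^(L_bg/10))
Convert to linear:
  10^(88.7/10) = 741310241.3009
  10^(80.7/10) = 117489755.494
Difference: 741310241.3009 - 117489755.494 = 623820485.8069
L_source = 10 * log10(623820485.8069) = 87.95

87.95 dB


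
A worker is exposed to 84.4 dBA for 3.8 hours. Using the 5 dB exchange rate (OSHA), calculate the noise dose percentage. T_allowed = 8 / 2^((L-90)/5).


Given values:
  L = 84.4 dBA, T = 3.8 hours
Formula: T_allowed = 8 / 2^((L - 90) / 5)
Compute exponent: (84.4 - 90) / 5 = -1.12
Compute 2^(-1.12) = 0.460094
T_allowed = 8 / 0.460094 = 17.387751 hours
Dose = (T / T_allowed) * 100
Dose = (3.8 / 17.387751) * 100 = 21.85

21.85 %
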